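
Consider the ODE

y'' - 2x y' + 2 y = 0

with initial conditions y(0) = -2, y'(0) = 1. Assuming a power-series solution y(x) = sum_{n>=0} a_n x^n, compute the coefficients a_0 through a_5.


Ansatz: y(x) = sum_{n>=0} a_n x^n, so y'(x) = sum_{n>=1} n a_n x^(n-1) and y''(x) = sum_{n>=2} n(n-1) a_n x^(n-2).
Substitute into P(x) y'' + Q(x) y' + R(x) y = 0 with P(x) = 1, Q(x) = -2x, R(x) = 2, and match powers of x.
Initial conditions: a_0 = -2, a_1 = 1.
Setting the coefficient of each power of x to zero and solving order by order (substituting the coefficients already found):
  x^0: 2 a_2 + 2 a_0 = 0  ->  2 a_2 = -2 a_0 = 4  ->  a_2 = 2
  x^1: 6 a_3 = 0  ->  a_3 = 0
  x^2: 12 a_4 - 2 a_2 = 0  ->  12 a_4 = 2 a_2 = 4  ->  a_4 = 1/3
  x^3: 20 a_5 - 4 a_3 = 0  ->  20 a_5 = 4 a_3 = 0  ->  a_5 = 0
Truncated series: y(x) = -2 + x + 2 x^2 + (1/3) x^4 + O(x^6).

a_0 = -2; a_1 = 1; a_2 = 2; a_3 = 0; a_4 = 1/3; a_5 = 0


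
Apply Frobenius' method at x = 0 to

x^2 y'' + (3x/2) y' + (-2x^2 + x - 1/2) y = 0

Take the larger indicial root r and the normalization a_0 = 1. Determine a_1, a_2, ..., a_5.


Write in Frobenius form y'' + (p(x)/x) y' + (q(x)/x^2) y = 0:
  p(x) = 3/2,  q(x) = -2x^2 + x - 1/2.
Indicial equation: r(r-1) + (3/2) r + (-1/2) = 0 -> roots r_1 = 1/2, r_2 = -1.
Take r = r_1 = 1/2. Let y(x) = x^r sum_{n>=0} a_n x^n with a_0 = 1.
Substitute y = x^r sum a_n x^n and match x^{r+n}. The recurrence is
  D(n) a_n + 1 a_{n-1} - 2 a_{n-2} = 0,  where D(n) = (r+n)(r+n-1) + (3/2)(r+n) + (-1/2).
  a_n = [-1 a_{n-1} + 2 a_{n-2}] / D(n).
Since the indicial polynomial factors as (r - r_1)(r - r_2), D(n) = (r_1 + n - r_1)(r_1 + n - r_2) = n(n + 3/2).
Evaluating step by step (a_0 = 1):
  n = 1: D(1) = 1(1 + 3/2) = 5/2; numerator = -1(1) = -1; a_1 = (-1)/(5/2) = -2/5
  n = 2: D(2) = 2(2 + 3/2) = 7; numerator = -1(-2/5) + 2(1) = 12/5; a_2 = (12/5)/(7) = 12/35
  n = 3: D(3) = 3(3 + 3/2) = 27/2; numerator = -1(12/35) + 2(-2/5) = -8/7; a_3 = (-8/7)/(27/2) = -16/189
  n = 4: D(4) = 4(4 + 3/2) = 22; numerator = -1(-16/189) + 2(12/35) = 104/135; a_4 = (104/135)/(22) = 52/1485
  n = 5: D(5) = 5(5 + 3/2) = 65/2; numerator = -1(52/1485) + 2(-16/189) = -236/1155; a_5 = (-236/1155)/(65/2) = -472/75075

r = 1/2; a_0 = 1; a_1 = -2/5; a_2 = 12/35; a_3 = -16/189; a_4 = 52/1485; a_5 = -472/75075


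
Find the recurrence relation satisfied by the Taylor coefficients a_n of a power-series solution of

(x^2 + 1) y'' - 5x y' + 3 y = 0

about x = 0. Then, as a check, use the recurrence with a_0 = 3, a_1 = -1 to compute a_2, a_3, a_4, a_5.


Substitute y = sum_n a_n x^n.
(1 + 1 x^2) y'' contributes (n+2)(n+1) a_{n+2} + n(n-1) a_n at x^n.
-5 x y'(x) contributes -5 n a_n at x^n.
3 y(x) contributes 3 a_n at x^n.
Matching x^n: (n+2)(n+1) a_{n+2} + (n(n-1) - 5 n + 3) a_n = 0.
Thus a_{n+2} = (-n(n-1) + 5 n - 3) / ((n+1)(n+2)) * a_n.

Check with a_0 = 3, a_1 = -1 (apply the recurrence for n = 0, 1, 2, 3): a_0 = 3, a_1 = -1, a_2 = -9/2, a_3 = -1/3, a_4 = -15/8, a_5 = -1/10.

a_(n+2) = (-n(n-1) + 5 n - 3) / ((n+1)(n+2)) * a_n; check: a_0 = 3, a_1 = -1, a_2 = -9/2, a_3 = -1/3, a_4 = -15/8, a_5 = -1/10


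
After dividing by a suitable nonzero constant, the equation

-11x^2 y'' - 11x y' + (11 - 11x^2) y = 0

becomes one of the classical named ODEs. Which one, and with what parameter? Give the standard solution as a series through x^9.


All three coefficients share the factor -11; dividing through by -11 gives  x^2 y'' + x y' + (x^2 - 1) y = 0.
This matches the Bessel equation x^2 y'' + x y' + (x^2 - nu^2) y = 0 with nu^2 = 1, so nu = 1; the solution bounded at x = 0 is J_1(x).
Frobenius at x = 0: indicial roots ±nu; for r = nu the recurrence k(k + 2nu) c_k = -c_{k-2} gives the standard series J_nu(x) = sum_{k>=0} (-1)^k / (k! (k+nu)!) (x/2)^(2k+nu). Evaluate the first 5 terms:
  k = 0: (-1)^0 / (0! * 1! * 2^1) x^1 = 1/(1*1*2) x^1 = (1/2) x^1
  k = 1: (-1)^1 / (1! * 2! * 2^3) x^3 = -1/(1*2*8) x^3 = (-1/16) x^3
  k = 2: (-1)^2 / (2! * 3! * 2^5) x^5 = 1/(2*6*32) x^5 = (1/384) x^5
  k = 3: (-1)^3 / (3! * 4! * 2^7) x^7 = -1/(6*24*128) x^7 = (-1/18432) x^7
  k = 4: (-1)^4 / (4! * 5! * 2^9) x^9 = 1/(24*120*512) x^9 = (1/1474560) x^9
Hence J_1(x) = x^9/1474560 - x^7/18432 + x^5/384 - x^3/16 + x/2 + ....

J_1(x); series = x^9/1474560 - x^7/18432 + x^5/384 - x^3/16 + x/2


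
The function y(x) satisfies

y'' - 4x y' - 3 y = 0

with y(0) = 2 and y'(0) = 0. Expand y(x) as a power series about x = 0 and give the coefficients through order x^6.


Ansatz: y(x) = sum_{n>=0} a_n x^n, so y'(x) = sum_{n>=1} n a_n x^(n-1) and y''(x) = sum_{n>=2} n(n-1) a_n x^(n-2).
Substitute into P(x) y'' + Q(x) y' + R(x) y = 0 with P(x) = 1, Q(x) = -4x, R(x) = -3, and match powers of x.
Initial conditions: a_0 = 2, a_1 = 0.
Setting the coefficient of each power of x to zero and solving order by order (substituting the coefficients already found):
  x^0: 2 a_2 - 3 a_0 = 0  ->  2 a_2 = 3 a_0 = 6  ->  a_2 = 3
  x^1: 6 a_3 - 7 a_1 = 0  ->  6 a_3 = 7 a_1 = 0  ->  a_3 = 0
  x^2: 12 a_4 - 11 a_2 = 0  ->  12 a_4 = 11 a_2 = 33  ->  a_4 = 11/4
  x^3: 20 a_5 - 15 a_3 = 0  ->  20 a_5 = 15 a_3 = 0  ->  a_5 = 0
  x^4: 30 a_6 - 19 a_4 = 0  ->  30 a_6 = 19 a_4 = 209/4  ->  a_6 = 209/120
Truncated series: y(x) = 2 + 3 x^2 + (11/4) x^4 + (209/120) x^6 + O(x^7).

a_0 = 2; a_1 = 0; a_2 = 3; a_3 = 0; a_4 = 11/4; a_5 = 0; a_6 = 209/120


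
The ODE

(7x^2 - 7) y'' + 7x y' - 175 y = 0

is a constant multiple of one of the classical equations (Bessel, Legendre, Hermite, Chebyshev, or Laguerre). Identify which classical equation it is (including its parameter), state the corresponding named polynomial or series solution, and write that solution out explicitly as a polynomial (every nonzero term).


All three coefficients share the factor -7; dividing through by -7 gives  (1 - x^2) y'' - x y' + 25 y = 0.
This matches the Chebyshev equation (1 - x^2) y'' - x y' + n^2 y = 0 (note the -x y' term, not -2x y') with n^2 = 25, so n = 5; the polynomial solution is T_5(x).
With y = sum_k a_k x^k, matching x^k gives (k+2)(k+1) a_{k+2} = (k^2 - n^2) a_k = (k - 5)(k + 5) a_k. The right side vanishes at k = 5, so the series with the parity of 5 terminates at degree 5.
Standard normalization: leading coefficient of T_n is 2^(n-1), so a_5 = 2^4 = 16. Work downward with a_k = (k+1)(k+2) a_{k+2} / ((k - 5)(k + 5)):
  a_3 = (4)(5)(16) / ((3 - 5)(3 + 5)) = 320/(-16) = -20
  a_1 = (2)(3)(-20) / ((1 - 5)(1 + 5)) = -120/(-24) = 5
Hence T_5(x) = 16 x^5 - 20 x^3 + 5 x.

T_5(x); series = 16 x^5 - 20 x^3 + 5 x


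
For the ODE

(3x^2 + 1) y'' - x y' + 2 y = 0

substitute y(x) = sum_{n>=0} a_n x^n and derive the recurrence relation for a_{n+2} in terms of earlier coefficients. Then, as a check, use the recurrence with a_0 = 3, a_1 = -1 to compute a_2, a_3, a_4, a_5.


Substitute y = sum_n a_n x^n.
(1 + 3 x^2) y'' contributes (n+2)(n+1) a_{n+2} + 3 n(n-1) a_n at x^n.
-x y'(x) contributes -n a_n at x^n.
2 y(x) contributes 2 a_n at x^n.
Matching x^n: (n+2)(n+1) a_{n+2} + (3 n(n-1) - n + 2) a_n = 0.
Thus a_{n+2} = (-3 n(n-1) + n - 2) / ((n+1)(n+2)) * a_n.

Check with a_0 = 3, a_1 = -1 (apply the recurrence for n = 0, 1, 2, 3): a_0 = 3, a_1 = -1, a_2 = -3, a_3 = 1/6, a_4 = 3/2, a_5 = -17/120.

a_(n+2) = (-3 n(n-1) + n - 2) / ((n+1)(n+2)) * a_n; check: a_0 = 3, a_1 = -1, a_2 = -3, a_3 = 1/6, a_4 = 3/2, a_5 = -17/120


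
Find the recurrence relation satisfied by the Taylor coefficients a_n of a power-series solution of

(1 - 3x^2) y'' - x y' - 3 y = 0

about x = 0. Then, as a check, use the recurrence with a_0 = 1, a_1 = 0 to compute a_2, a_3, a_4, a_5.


Substitute y = sum_n a_n x^n.
(1 - 3 x^2) y'' contributes (n+2)(n+1) a_{n+2} - 3 n(n-1) a_n at x^n.
-x y'(x) contributes -n a_n at x^n.
-3 y(x) contributes -3 a_n at x^n.
Matching x^n: (n+2)(n+1) a_{n+2} + (-3 n(n-1) - n - 3) a_n = 0.
Thus a_{n+2} = (3 n(n-1) + n + 3) / ((n+1)(n+2)) * a_n.

Check with a_0 = 1, a_1 = 0 (apply the recurrence for n = 0, 1, 2, 3): a_0 = 1, a_1 = 0, a_2 = 3/2, a_3 = 0, a_4 = 11/8, a_5 = 0.

a_(n+2) = (3 n(n-1) + n + 3) / ((n+1)(n+2)) * a_n; check: a_0 = 1, a_1 = 0, a_2 = 3/2, a_3 = 0, a_4 = 11/8, a_5 = 0


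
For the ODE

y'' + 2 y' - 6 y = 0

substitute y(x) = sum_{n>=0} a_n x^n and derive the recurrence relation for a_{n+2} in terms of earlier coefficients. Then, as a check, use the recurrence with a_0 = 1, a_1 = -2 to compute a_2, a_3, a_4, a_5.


Substitute y = sum_n a_n x^n.
y''(x) has coefficient (n+2)(n+1) a_{n+2} at x^n;
2 y'(x) has coefficient 2 (n+1) a_{n+1} at x^n;
-6 y(x) has coefficient -6 a_n at x^n.
Matching x^n: (n+2)(n+1) a_{n+2} + 2 (n+1) a_{n+1} - 6 a_n = 0.
Thus a_{n+2} = [-2 (n+1) a_{n+1} + 6 a_n] / ((n+1)(n+2)).

Check with a_0 = 1, a_1 = -2 (apply the recurrence for n = 0, 1, 2, 3): a_0 = 1, a_1 = -2, a_2 = 5, a_3 = -16/3, a_4 = 31/6, a_5 = -11/3.

a_(n+2) = [-2 (n+1) a_(n+1) + 6 a_n] / ((n+1)(n+2)); check: a_0 = 1, a_1 = -2, a_2 = 5, a_3 = -16/3, a_4 = 31/6, a_5 = -11/3


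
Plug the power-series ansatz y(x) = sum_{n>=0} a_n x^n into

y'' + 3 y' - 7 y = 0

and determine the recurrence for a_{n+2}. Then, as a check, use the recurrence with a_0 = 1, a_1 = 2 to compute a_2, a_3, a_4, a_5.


Substitute y = sum_n a_n x^n.
y''(x) has coefficient (n+2)(n+1) a_{n+2} at x^n;
3 y'(x) has coefficient 3 (n+1) a_{n+1} at x^n;
-7 y(x) has coefficient -7 a_n at x^n.
Matching x^n: (n+2)(n+1) a_{n+2} + 3 (n+1) a_{n+1} - 7 a_n = 0.
Thus a_{n+2} = [-3 (n+1) a_{n+1} + 7 a_n] / ((n+1)(n+2)).

Check with a_0 = 1, a_1 = 2 (apply the recurrence for n = 0, 1, 2, 3): a_0 = 1, a_1 = 2, a_2 = 1/2, a_3 = 11/6, a_4 = -13/12, a_5 = 31/24.

a_(n+2) = [-3 (n+1) a_(n+1) + 7 a_n] / ((n+1)(n+2)); check: a_0 = 1, a_1 = 2, a_2 = 1/2, a_3 = 11/6, a_4 = -13/12, a_5 = 31/24


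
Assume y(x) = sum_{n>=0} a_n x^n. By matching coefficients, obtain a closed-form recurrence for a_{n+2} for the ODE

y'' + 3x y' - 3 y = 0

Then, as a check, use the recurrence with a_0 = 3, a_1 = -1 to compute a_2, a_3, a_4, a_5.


Substitute y = sum_n a_n x^n.
y''(x) has coefficient (n+2)(n+1) a_{n+2} at x^n;
3 x y'(x) has coefficient 3 n a_n at x^n (shift);
-3 y(x) has coefficient -3 a_n at x^n.
Matching x^n: (n+2)(n+1) a_{n+2} + (3n - 3) a_n = 0.
Thus a_{n+2} = (-3n + 3) / ((n+1)(n+2)) * a_n.

Check with a_0 = 3, a_1 = -1 (apply the recurrence for n = 0, 1, 2, 3): a_0 = 3, a_1 = -1, a_2 = 9/2, a_3 = 0, a_4 = -9/8, a_5 = 0.

a_(n+2) = (-3n + 3) / ((n+1)(n+2)) * a_n; check: a_0 = 3, a_1 = -1, a_2 = 9/2, a_3 = 0, a_4 = -9/8, a_5 = 0


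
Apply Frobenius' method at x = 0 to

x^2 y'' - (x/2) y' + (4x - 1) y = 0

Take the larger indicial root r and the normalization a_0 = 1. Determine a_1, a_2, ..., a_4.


Write in Frobenius form y'' + (p(x)/x) y' + (q(x)/x^2) y = 0:
  p(x) = -1/2,  q(x) = 4x - 1.
Indicial equation: r(r-1) + (-1/2) r + (-1) = 0 -> roots r_1 = 2, r_2 = -1/2.
Take r = r_1 = 2. Let y(x) = x^r sum_{n>=0} a_n x^n with a_0 = 1.
Substitute y = x^r sum a_n x^n and match x^{r+n}. The recurrence is
  D(n) a_n + 4 a_{n-1} = 0,  where D(n) = (r+n)(r+n-1) + (-1/2)(r+n) + (-1).
  a_n = -4 / D(n) * a_{n-1}.
Since the indicial polynomial factors as (r - r_1)(r - r_2), D(n) = (r_1 + n - r_1)(r_1 + n - r_2) = n(n + 5/2).
Evaluating step by step (a_0 = 1):
  n = 1: D(1) = 1(1 + 5/2) = 7/2; numerator = -4(1) = -4; a_1 = (-4)/(7/2) = -8/7
  n = 2: D(2) = 2(2 + 5/2) = 9; numerator = -4(-8/7) = 32/7; a_2 = (32/7)/(9) = 32/63
  n = 3: D(3) = 3(3 + 5/2) = 33/2; numerator = -4(32/63) = -128/63; a_3 = (-128/63)/(33/2) = -256/2079
  n = 4: D(4) = 4(4 + 5/2) = 26; numerator = -4(-256/2079) = 1024/2079; a_4 = (1024/2079)/(26) = 512/27027

r = 2; a_0 = 1; a_1 = -8/7; a_2 = 32/63; a_3 = -256/2079; a_4 = 512/27027


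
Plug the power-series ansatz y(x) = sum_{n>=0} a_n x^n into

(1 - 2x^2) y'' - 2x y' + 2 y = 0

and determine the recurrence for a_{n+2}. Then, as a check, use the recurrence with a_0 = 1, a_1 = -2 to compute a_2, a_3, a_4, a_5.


Substitute y = sum_n a_n x^n.
(1 - 2 x^2) y'' contributes (n+2)(n+1) a_{n+2} - 2 n(n-1) a_n at x^n.
-2 x y'(x) contributes -2 n a_n at x^n.
2 y(x) contributes 2 a_n at x^n.
Matching x^n: (n+2)(n+1) a_{n+2} + (-2 n(n-1) - 2 n + 2) a_n = 0.
Thus a_{n+2} = (2 n(n-1) + 2 n - 2) / ((n+1)(n+2)) * a_n.

Check with a_0 = 1, a_1 = -2 (apply the recurrence for n = 0, 1, 2, 3): a_0 = 1, a_1 = -2, a_2 = -1, a_3 = 0, a_4 = -1/2, a_5 = 0.

a_(n+2) = (2 n(n-1) + 2 n - 2) / ((n+1)(n+2)) * a_n; check: a_0 = 1, a_1 = -2, a_2 = -1, a_3 = 0, a_4 = -1/2, a_5 = 0


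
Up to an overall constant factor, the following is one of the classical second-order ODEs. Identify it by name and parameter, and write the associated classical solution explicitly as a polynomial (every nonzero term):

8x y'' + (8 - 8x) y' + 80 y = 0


All three coefficients share the factor 8; dividing through by 8 gives  x y'' + (1 - x) y' + 10 y = 0.
This matches the Laguerre equation x y'' + (1 - x) y' + n y = 0 with n = 10; the polynomial solution is L_10(x).
With y = sum_k a_k x^k, matching x^k gives (k+1)k a_{k+1} + (k+1) a_{k+1} - k a_k + n a_k = 0, i.e. (k+1)^2 a_{k+1} = (k - n) a_k = (k - 10) a_k. The right side vanishes at k = 10, so the series terminates at degree 10.
Standard normalization L_n(0) = 1 gives a_0 = 1. Work upward with a_{k+1} = (k - 10) a_k / (k+1)^2:
  a_1 = (0 - 10)(1) / 1^2 = -10/1 = -10
  a_2 = (1 - 10)(-10) / 2^2 = 90/4 = 45/2
  a_3 = (2 - 10)(45/2) / 3^2 = -180/9 = -20
  a_4 = (3 - 10)(-20) / 4^2 = 140/16 = 35/4
  a_5 = (4 - 10)(35/4) / 5^2 = (-105/2)/25 = -21/10
  a_6 = (5 - 10)(-21/10) / 6^2 = (21/2)/36 = 7/24
  a_7 = (6 - 10)(7/24) / 7^2 = (-7/6)/49 = -1/42
  a_8 = (7 - 10)(-1/42) / 8^2 = (1/14)/64 = 1/896
  a_9 = (8 - 10)(1/896) / 9^2 = (-1/448)/81 = -1/36288
  a_10 = (9 - 10)(-1/36288) / 10^2 = (1/36288)/100 = 1/3628800
Hence L_10(x) = x^10/3628800 - x^9/36288 + x^8/896 - x^7/42 + 7 x^6/24 - 21 x^5/10 + 35 x^4/4 - 20 x^3 + 45 x^2/2 - 10 x + 1.

L_10(x); series = x^10/3628800 - x^9/36288 + x^8/896 - x^7/42 + 7 x^6/24 - 21 x^5/10 + 35 x^4/4 - 20 x^3 + 45 x^2/2 - 10 x + 1


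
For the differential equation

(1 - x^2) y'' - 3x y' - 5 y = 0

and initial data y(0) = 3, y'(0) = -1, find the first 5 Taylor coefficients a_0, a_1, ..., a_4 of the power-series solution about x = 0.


Ansatz: y(x) = sum_{n>=0} a_n x^n, so y'(x) = sum_{n>=1} n a_n x^(n-1) and y''(x) = sum_{n>=2} n(n-1) a_n x^(n-2).
Substitute into P(x) y'' + Q(x) y' + R(x) y = 0 with P(x) = 1 - x^2, Q(x) = -3x, R(x) = -5, and match powers of x.
Initial conditions: a_0 = 3, a_1 = -1.
Setting the coefficient of each power of x to zero and solving order by order (substituting the coefficients already found):
  x^0: 2 a_2 - 5 a_0 = 0  ->  2 a_2 = 5 a_0 = 15  ->  a_2 = 15/2
  x^1: 6 a_3 - 8 a_1 = 0  ->  6 a_3 = 8 a_1 = -8  ->  a_3 = -4/3
  x^2: 12 a_4 - 13 a_2 = 0  ->  12 a_4 = 13 a_2 = 195/2  ->  a_4 = 65/8
Truncated series: y(x) = 3 - x + (15/2) x^2 - (4/3) x^3 + (65/8) x^4 + O(x^5).

a_0 = 3; a_1 = -1; a_2 = 15/2; a_3 = -4/3; a_4 = 65/8


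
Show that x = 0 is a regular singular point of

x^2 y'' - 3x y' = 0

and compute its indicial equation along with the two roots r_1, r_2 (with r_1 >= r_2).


Divide by x^2 to reach normal form y'' + P_1(x) y' + P_2(x) y = 0 with P_1(x) = -3/x and P_2(x) = 0.
x = 0 is a singular point because the y'-coefficient -3/x has a pole at x = 0.
It is a regular singular point because x P_1(x) = p(x) = -3 and x^2 P_2(x) = q(x) = 0 are polynomials, hence analytic at x = 0.
p(0) = -3,  q(0) = 0.
Indicial equation: r(r-1) + p(0) r + q(0) = 0, i.e. r^2 + (p(0) - 1) r + q(0) = 0, i.e. r^2 - 4 r = 0.
Discriminant: (-4)^2 - 4(0) = 16, so r = (4 ± 4)/2.
Solving: r_1 = 4, r_2 = 0.

indicial: r^2 - 4 r = 0; roots r_1 = 4, r_2 = 0


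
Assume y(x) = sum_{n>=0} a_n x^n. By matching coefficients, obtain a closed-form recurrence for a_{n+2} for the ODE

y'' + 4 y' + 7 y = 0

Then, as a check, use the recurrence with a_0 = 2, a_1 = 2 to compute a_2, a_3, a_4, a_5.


Substitute y = sum_n a_n x^n.
y''(x) has coefficient (n+2)(n+1) a_{n+2} at x^n;
4 y'(x) has coefficient 4 (n+1) a_{n+1} at x^n;
7 y(x) has coefficient 7 a_n at x^n.
Matching x^n: (n+2)(n+1) a_{n+2} + 4 (n+1) a_{n+1} + 7 a_n = 0.
Thus a_{n+2} = [-4 (n+1) a_{n+1} - 7 a_n] / ((n+1)(n+2)).

Check with a_0 = 2, a_1 = 2 (apply the recurrence for n = 0, 1, 2, 3): a_0 = 2, a_1 = 2, a_2 = -11, a_3 = 37/3, a_4 = -71/12, a_5 = 5/12.

a_(n+2) = [-4 (n+1) a_(n+1) - 7 a_n] / ((n+1)(n+2)); check: a_0 = 2, a_1 = 2, a_2 = -11, a_3 = 37/3, a_4 = -71/12, a_5 = 5/12


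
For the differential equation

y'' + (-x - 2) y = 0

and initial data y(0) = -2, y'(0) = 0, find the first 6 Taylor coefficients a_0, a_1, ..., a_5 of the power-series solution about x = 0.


Ansatz: y(x) = sum_{n>=0} a_n x^n, so y'(x) = sum_{n>=1} n a_n x^(n-1) and y''(x) = sum_{n>=2} n(n-1) a_n x^(n-2).
Substitute into P(x) y'' + Q(x) y' + R(x) y = 0 with P(x) = 1, Q(x) = 0, R(x) = -x - 2, and match powers of x.
Initial conditions: a_0 = -2, a_1 = 0.
Setting the coefficient of each power of x to zero and solving order by order (substituting the coefficients already found):
  x^0: 2 a_2 - 2 a_0 = 0  ->  2 a_2 = 2 a_0 = -4  ->  a_2 = -2
  x^1: 6 a_3 - 2 a_1 - a_0 = 0  ->  6 a_3 = 2 a_1 + a_0 = -2  ->  a_3 = -1/3
  x^2: 12 a_4 - 2 a_2 - a_1 = 0  ->  12 a_4 = 2 a_2 + a_1 = -4  ->  a_4 = -1/3
  x^3: 20 a_5 - 2 a_3 - a_2 = 0  ->  20 a_5 = 2 a_3 + a_2 = -8/3  ->  a_5 = -2/15
Truncated series: y(x) = -2 - 2 x^2 - (1/3) x^3 - (1/3) x^4 - (2/15) x^5 + O(x^6).

a_0 = -2; a_1 = 0; a_2 = -2; a_3 = -1/3; a_4 = -1/3; a_5 = -2/15


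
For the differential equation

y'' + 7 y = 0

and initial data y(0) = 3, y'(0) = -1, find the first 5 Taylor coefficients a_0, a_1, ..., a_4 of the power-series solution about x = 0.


Ansatz: y(x) = sum_{n>=0} a_n x^n, so y'(x) = sum_{n>=1} n a_n x^(n-1) and y''(x) = sum_{n>=2} n(n-1) a_n x^(n-2).
Substitute into P(x) y'' + Q(x) y' + R(x) y = 0 with P(x) = 1, Q(x) = 0, R(x) = 7, and match powers of x.
Initial conditions: a_0 = 3, a_1 = -1.
Setting the coefficient of each power of x to zero and solving order by order (substituting the coefficients already found):
  x^0: 2 a_2 + 7 a_0 = 0  ->  2 a_2 = -7 a_0 = -21  ->  a_2 = -21/2
  x^1: 6 a_3 + 7 a_1 = 0  ->  6 a_3 = -7 a_1 = 7  ->  a_3 = 7/6
  x^2: 12 a_4 + 7 a_2 = 0  ->  12 a_4 = -7 a_2 = 147/2  ->  a_4 = 49/8
Truncated series: y(x) = 3 - x - (21/2) x^2 + (7/6) x^3 + (49/8) x^4 + O(x^5).

a_0 = 3; a_1 = -1; a_2 = -21/2; a_3 = 7/6; a_4 = 49/8


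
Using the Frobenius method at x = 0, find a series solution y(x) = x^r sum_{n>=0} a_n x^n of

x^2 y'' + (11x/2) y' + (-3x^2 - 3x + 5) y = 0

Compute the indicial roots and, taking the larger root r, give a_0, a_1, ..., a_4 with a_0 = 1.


Write in Frobenius form y'' + (p(x)/x) y' + (q(x)/x^2) y = 0:
  p(x) = 11/2,  q(x) = -3x^2 - 3x + 5.
Indicial equation: r(r-1) + (11/2) r + (5) = 0 -> roots r_1 = -2, r_2 = -5/2.
Take r = r_1 = -2. Let y(x) = x^r sum_{n>=0} a_n x^n with a_0 = 1.
Substitute y = x^r sum a_n x^n and match x^{r+n}. The recurrence is
  D(n) a_n - 3 a_{n-1} - 3 a_{n-2} = 0,  where D(n) = (r+n)(r+n-1) + (11/2)(r+n) + (5).
  a_n = [3 a_{n-1} + 3 a_{n-2}] / D(n).
Since the indicial polynomial factors as (r - r_1)(r - r_2), D(n) = (r_1 + n - r_1)(r_1 + n - r_2) = n(n + 1/2).
Evaluating step by step (a_0 = 1):
  n = 1: D(1) = 1(1 + 1/2) = 3/2; numerator = 3(1) = 3; a_1 = (3)/(3/2) = 2
  n = 2: D(2) = 2(2 + 1/2) = 5; numerator = 3(2) + 3(1) = 9; a_2 = (9)/(5) = 9/5
  n = 3: D(3) = 3(3 + 1/2) = 21/2; numerator = 3(9/5) + 3(2) = 57/5; a_3 = (57/5)/(21/2) = 38/35
  n = 4: D(4) = 4(4 + 1/2) = 18; numerator = 3(38/35) + 3(9/5) = 303/35; a_4 = (303/35)/(18) = 101/210

r = -2; a_0 = 1; a_1 = 2; a_2 = 9/5; a_3 = 38/35; a_4 = 101/210


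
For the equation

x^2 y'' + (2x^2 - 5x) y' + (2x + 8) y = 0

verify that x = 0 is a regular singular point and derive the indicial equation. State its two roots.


Divide by x^2 to reach normal form y'' + P_1(x) y' + P_2(x) y = 0 with P_1(x) = 2 - 5/x and P_2(x) = 2/x + 8/x^2.
x = 0 is a singular point because the y'-coefficient 2 - 5/x has a pole at x = 0 and the y-coefficient 2/x + 8/x^2 has a pole at x = 0.
It is a regular singular point because x P_1(x) = p(x) = 2x - 5 and x^2 P_2(x) = q(x) = 2x + 8 are polynomials, hence analytic at x = 0.
p(0) = -5,  q(0) = 8.
Indicial equation: r(r-1) + p(0) r + q(0) = 0, i.e. r^2 + (p(0) - 1) r + q(0) = 0, i.e. r^2 - 6 r + 8 = 0.
Discriminant: (-6)^2 - 4(8) = 4, so r = (6 ± 2)/2.
Solving: r_1 = 4, r_2 = 2.

indicial: r^2 - 6 r + 8 = 0; roots r_1 = 4, r_2 = 2


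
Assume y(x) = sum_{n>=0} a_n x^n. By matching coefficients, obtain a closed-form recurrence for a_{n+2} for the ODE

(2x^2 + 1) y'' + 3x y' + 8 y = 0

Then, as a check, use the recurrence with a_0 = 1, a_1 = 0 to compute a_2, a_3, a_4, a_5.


Substitute y = sum_n a_n x^n.
(1 + 2 x^2) y'' contributes (n+2)(n+1) a_{n+2} + 2 n(n-1) a_n at x^n.
3 x y'(x) contributes 3 n a_n at x^n.
8 y(x) contributes 8 a_n at x^n.
Matching x^n: (n+2)(n+1) a_{n+2} + (2 n(n-1) + 3 n + 8) a_n = 0.
Thus a_{n+2} = (-2 n(n-1) - 3 n - 8) / ((n+1)(n+2)) * a_n.

Check with a_0 = 1, a_1 = 0 (apply the recurrence for n = 0, 1, 2, 3): a_0 = 1, a_1 = 0, a_2 = -4, a_3 = 0, a_4 = 6, a_5 = 0.

a_(n+2) = (-2 n(n-1) - 3 n - 8) / ((n+1)(n+2)) * a_n; check: a_0 = 1, a_1 = 0, a_2 = -4, a_3 = 0, a_4 = 6, a_5 = 0


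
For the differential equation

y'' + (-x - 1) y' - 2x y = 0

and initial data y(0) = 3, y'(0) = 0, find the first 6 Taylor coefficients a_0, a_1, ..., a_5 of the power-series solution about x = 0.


Ansatz: y(x) = sum_{n>=0} a_n x^n, so y'(x) = sum_{n>=1} n a_n x^(n-1) and y''(x) = sum_{n>=2} n(n-1) a_n x^(n-2).
Substitute into P(x) y'' + Q(x) y' + R(x) y = 0 with P(x) = 1, Q(x) = -x - 1, R(x) = -2x, and match powers of x.
Initial conditions: a_0 = 3, a_1 = 0.
Setting the coefficient of each power of x to zero and solving order by order (substituting the coefficients already found):
  x^0: 2 a_2 - a_1 = 0  ->  2 a_2 = a_1 = 0  ->  a_2 = 0
  x^1: 6 a_3 - 2 a_2 - a_1 - 2 a_0 = 0  ->  6 a_3 = 2 a_2 + a_1 + 2 a_0 = 6  ->  a_3 = 1
  x^2: 12 a_4 - 3 a_3 - 2 a_2 - 2 a_1 = 0  ->  12 a_4 = 3 a_3 + 2 a_2 + 2 a_1 = 3  ->  a_4 = 1/4
  x^3: 20 a_5 - 4 a_4 - 3 a_3 - 2 a_2 = 0  ->  20 a_5 = 4 a_4 + 3 a_3 + 2 a_2 = 4  ->  a_5 = 1/5
Truncated series: y(x) = 3 + x^3 + (1/4) x^4 + (1/5) x^5 + O(x^6).

a_0 = 3; a_1 = 0; a_2 = 0; a_3 = 1; a_4 = 1/4; a_5 = 1/5


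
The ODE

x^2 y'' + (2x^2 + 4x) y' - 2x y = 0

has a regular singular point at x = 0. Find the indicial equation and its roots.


Divide by x^2 to reach normal form y'' + P_1(x) y' + P_2(x) y = 0 with P_1(x) = 2 + 4/x and P_2(x) = -2/x.
x = 0 is a singular point because the y'-coefficient 2 + 4/x has a pole at x = 0 and the y-coefficient -2/x has a pole at x = 0.
It is a regular singular point because x P_1(x) = p(x) = 2x + 4 and x^2 P_2(x) = q(x) = -2x are polynomials, hence analytic at x = 0.
p(0) = 4,  q(0) = 0.
Indicial equation: r(r-1) + p(0) r + q(0) = 0, i.e. r^2 + (p(0) - 1) r + q(0) = 0, i.e. r^2 + 3 r = 0.
Discriminant: (3)^2 - 4(0) = 9, so r = (-3 ± 3)/2.
Solving: r_1 = 0, r_2 = -3.

indicial: r^2 + 3 r = 0; roots r_1 = 0, r_2 = -3


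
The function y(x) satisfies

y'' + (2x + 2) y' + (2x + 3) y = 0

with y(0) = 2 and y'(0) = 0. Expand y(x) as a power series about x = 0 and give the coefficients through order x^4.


Ansatz: y(x) = sum_{n>=0} a_n x^n, so y'(x) = sum_{n>=1} n a_n x^(n-1) and y''(x) = sum_{n>=2} n(n-1) a_n x^(n-2).
Substitute into P(x) y'' + Q(x) y' + R(x) y = 0 with P(x) = 1, Q(x) = 2x + 2, R(x) = 2x + 3, and match powers of x.
Initial conditions: a_0 = 2, a_1 = 0.
Setting the coefficient of each power of x to zero and solving order by order (substituting the coefficients already found):
  x^0: 2 a_2 + 2 a_1 + 3 a_0 = 0  ->  2 a_2 = -2 a_1 - 3 a_0 = -6  ->  a_2 = -3
  x^1: 6 a_3 + 4 a_2 + 5 a_1 + 2 a_0 = 0  ->  6 a_3 = -4 a_2 - 5 a_1 - 2 a_0 = 8  ->  a_3 = 4/3
  x^2: 12 a_4 + 6 a_3 + 7 a_2 + 2 a_1 = 0  ->  12 a_4 = -6 a_3 - 7 a_2 - 2 a_1 = 13  ->  a_4 = 13/12
Truncated series: y(x) = 2 - 3 x^2 + (4/3) x^3 + (13/12) x^4 + O(x^5).

a_0 = 2; a_1 = 0; a_2 = -3; a_3 = 4/3; a_4 = 13/12


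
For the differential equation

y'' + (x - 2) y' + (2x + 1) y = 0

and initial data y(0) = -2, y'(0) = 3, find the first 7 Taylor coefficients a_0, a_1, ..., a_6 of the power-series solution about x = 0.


Ansatz: y(x) = sum_{n>=0} a_n x^n, so y'(x) = sum_{n>=1} n a_n x^(n-1) and y''(x) = sum_{n>=2} n(n-1) a_n x^(n-2).
Substitute into P(x) y'' + Q(x) y' + R(x) y = 0 with P(x) = 1, Q(x) = x - 2, R(x) = 2x + 1, and match powers of x.
Initial conditions: a_0 = -2, a_1 = 3.
Setting the coefficient of each power of x to zero and solving order by order (substituting the coefficients already found):
  x^0: 2 a_2 - 2 a_1 + a_0 = 0  ->  2 a_2 = 2 a_1 - a_0 = 8  ->  a_2 = 4
  x^1: 6 a_3 - 4 a_2 + 2 a_1 + 2 a_0 = 0  ->  6 a_3 = 4 a_2 - 2 a_1 - 2 a_0 = 14  ->  a_3 = 7/3
  x^2: 12 a_4 - 6 a_3 + 3 a_2 + 2 a_1 = 0  ->  12 a_4 = 6 a_3 - 3 a_2 - 2 a_1 = -4  ->  a_4 = -1/3
  x^3: 20 a_5 - 8 a_4 + 4 a_3 + 2 a_2 = 0  ->  20 a_5 = 8 a_4 - 4 a_3 - 2 a_2 = -20  ->  a_5 = -1
  x^4: 30 a_6 - 10 a_5 + 5 a_4 + 2 a_3 = 0  ->  30 a_6 = 10 a_5 - 5 a_4 - 2 a_3 = -13  ->  a_6 = -13/30
Truncated series: y(x) = -2 + 3 x + 4 x^2 + (7/3) x^3 - (1/3) x^4 - x^5 - (13/30) x^6 + O(x^7).

a_0 = -2; a_1 = 3; a_2 = 4; a_3 = 7/3; a_4 = -1/3; a_5 = -1; a_6 = -13/30


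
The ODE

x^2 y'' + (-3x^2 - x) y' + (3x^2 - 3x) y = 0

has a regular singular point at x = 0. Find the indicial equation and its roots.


Divide by x^2 to reach normal form y'' + P_1(x) y' + P_2(x) y = 0 with P_1(x) = -3 - 1/x and P_2(x) = 3 - 3/x.
x = 0 is a singular point because the y'-coefficient -3 - 1/x has a pole at x = 0 and the y-coefficient 3 - 3/x has a pole at x = 0.
It is a regular singular point because x P_1(x) = p(x) = -3x - 1 and x^2 P_2(x) = q(x) = 3x^2 - 3x are polynomials, hence analytic at x = 0.
p(0) = -1,  q(0) = 0.
Indicial equation: r(r-1) + p(0) r + q(0) = 0, i.e. r^2 + (p(0) - 1) r + q(0) = 0, i.e. r^2 - 2 r = 0.
Discriminant: (-2)^2 - 4(0) = 4, so r = (2 ± 2)/2.
Solving: r_1 = 2, r_2 = 0.

indicial: r^2 - 2 r = 0; roots r_1 = 2, r_2 = 0


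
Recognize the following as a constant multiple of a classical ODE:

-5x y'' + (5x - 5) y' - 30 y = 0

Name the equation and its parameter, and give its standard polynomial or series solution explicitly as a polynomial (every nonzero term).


All three coefficients share the factor -5; dividing through by -5 gives  x y'' + (1 - x) y' + 6 y = 0.
This matches the Laguerre equation x y'' + (1 - x) y' + n y = 0 with n = 6; the polynomial solution is L_6(x).
With y = sum_k a_k x^k, matching x^k gives (k+1)k a_{k+1} + (k+1) a_{k+1} - k a_k + n a_k = 0, i.e. (k+1)^2 a_{k+1} = (k - n) a_k = (k - 6) a_k. The right side vanishes at k = 6, so the series terminates at degree 6.
Standard normalization L_n(0) = 1 gives a_0 = 1. Work upward with a_{k+1} = (k - 6) a_k / (k+1)^2:
  a_1 = (0 - 6)(1) / 1^2 = -6/1 = -6
  a_2 = (1 - 6)(-6) / 2^2 = 30/4 = 15/2
  a_3 = (2 - 6)(15/2) / 3^2 = -30/9 = -10/3
  a_4 = (3 - 6)(-10/3) / 4^2 = 10/16 = 5/8
  a_5 = (4 - 6)(5/8) / 5^2 = (-5/4)/25 = -1/20
  a_6 = (5 - 6)(-1/20) / 6^2 = (1/20)/36 = 1/720
Hence L_6(x) = x^6/720 - x^5/20 + 5 x^4/8 - 10 x^3/3 + 15 x^2/2 - 6 x + 1.

L_6(x); series = x^6/720 - x^5/20 + 5 x^4/8 - 10 x^3/3 + 15 x^2/2 - 6 x + 1


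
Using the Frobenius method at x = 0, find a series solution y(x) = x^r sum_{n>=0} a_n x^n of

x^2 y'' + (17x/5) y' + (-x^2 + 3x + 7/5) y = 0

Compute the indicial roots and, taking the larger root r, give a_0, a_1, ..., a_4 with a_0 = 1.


Write in Frobenius form y'' + (p(x)/x) y' + (q(x)/x^2) y = 0:
  p(x) = 17/5,  q(x) = -x^2 + 3x + 7/5.
Indicial equation: r(r-1) + (17/5) r + (7/5) = 0 -> roots r_1 = -1, r_2 = -7/5.
Take r = r_1 = -1. Let y(x) = x^r sum_{n>=0} a_n x^n with a_0 = 1.
Substitute y = x^r sum a_n x^n and match x^{r+n}. The recurrence is
  D(n) a_n + 3 a_{n-1} - 1 a_{n-2} = 0,  where D(n) = (r+n)(r+n-1) + (17/5)(r+n) + (7/5).
  a_n = [-3 a_{n-1} + 1 a_{n-2}] / D(n).
Since the indicial polynomial factors as (r - r_1)(r - r_2), D(n) = (r_1 + n - r_1)(r_1 + n - r_2) = n(n + 2/5).
Evaluating step by step (a_0 = 1):
  n = 1: D(1) = 1(1 + 2/5) = 7/5; numerator = -3(1) = -3; a_1 = (-3)/(7/5) = -15/7
  n = 2: D(2) = 2(2 + 2/5) = 24/5; numerator = -3(-15/7) + 1(1) = 52/7; a_2 = (52/7)/(24/5) = 65/42
  n = 3: D(3) = 3(3 + 2/5) = 51/5; numerator = -3(65/42) + 1(-15/7) = -95/14; a_3 = (-95/14)/(51/5) = -475/714
  n = 4: D(4) = 4(4 + 2/5) = 88/5; numerator = -3(-475/714) + 1(65/42) = 1265/357; a_4 = (1265/357)/(88/5) = 575/2856

r = -1; a_0 = 1; a_1 = -15/7; a_2 = 65/42; a_3 = -475/714; a_4 = 575/2856


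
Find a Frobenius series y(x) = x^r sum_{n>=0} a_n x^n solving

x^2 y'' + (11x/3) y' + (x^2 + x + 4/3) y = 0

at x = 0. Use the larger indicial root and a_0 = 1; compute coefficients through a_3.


Write in Frobenius form y'' + (p(x)/x) y' + (q(x)/x^2) y = 0:
  p(x) = 11/3,  q(x) = x^2 + x + 4/3.
Indicial equation: r(r-1) + (11/3) r + (4/3) = 0 -> roots r_1 = -2/3, r_2 = -2.
Take r = r_1 = -2/3. Let y(x) = x^r sum_{n>=0} a_n x^n with a_0 = 1.
Substitute y = x^r sum a_n x^n and match x^{r+n}. The recurrence is
  D(n) a_n + 1 a_{n-1} + 1 a_{n-2} = 0,  where D(n) = (r+n)(r+n-1) + (11/3)(r+n) + (4/3).
  a_n = [-1 a_{n-1} - 1 a_{n-2}] / D(n).
Since the indicial polynomial factors as (r - r_1)(r - r_2), D(n) = (r_1 + n - r_1)(r_1 + n - r_2) = n(n + 4/3).
Evaluating step by step (a_0 = 1):
  n = 1: D(1) = 1(1 + 4/3) = 7/3; numerator = -1(1) = -1; a_1 = (-1)/(7/3) = -3/7
  n = 2: D(2) = 2(2 + 4/3) = 20/3; numerator = -1(-3/7) - 1(1) = -4/7; a_2 = (-4/7)/(20/3) = -3/35
  n = 3: D(3) = 3(3 + 4/3) = 13; numerator = -1(-3/35) - 1(-3/7) = 18/35; a_3 = (18/35)/(13) = 18/455

r = -2/3; a_0 = 1; a_1 = -3/7; a_2 = -3/35; a_3 = 18/455


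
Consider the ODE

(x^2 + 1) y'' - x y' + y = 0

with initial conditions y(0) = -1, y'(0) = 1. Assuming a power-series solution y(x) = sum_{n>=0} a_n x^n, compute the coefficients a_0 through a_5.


Ansatz: y(x) = sum_{n>=0} a_n x^n, so y'(x) = sum_{n>=1} n a_n x^(n-1) and y''(x) = sum_{n>=2} n(n-1) a_n x^(n-2).
Substitute into P(x) y'' + Q(x) y' + R(x) y = 0 with P(x) = x^2 + 1, Q(x) = -x, R(x) = 1, and match powers of x.
Initial conditions: a_0 = -1, a_1 = 1.
Setting the coefficient of each power of x to zero and solving order by order (substituting the coefficients already found):
  x^0: 2 a_2 + a_0 = 0  ->  2 a_2 = -a_0 = 1  ->  a_2 = 1/2
  x^1: 6 a_3 = 0  ->  a_3 = 0
  x^2: 12 a_4 + a_2 = 0  ->  12 a_4 = -a_2 = -1/2  ->  a_4 = -1/24
  x^3: 20 a_5 + 4 a_3 = 0  ->  20 a_5 = -4 a_3 = 0  ->  a_5 = 0
Truncated series: y(x) = -1 + x + (1/2) x^2 - (1/24) x^4 + O(x^6).

a_0 = -1; a_1 = 1; a_2 = 1/2; a_3 = 0; a_4 = -1/24; a_5 = 0


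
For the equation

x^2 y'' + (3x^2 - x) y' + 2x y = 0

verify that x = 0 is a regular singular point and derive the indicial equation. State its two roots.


Divide by x^2 to reach normal form y'' + P_1(x) y' + P_2(x) y = 0 with P_1(x) = 3 - 1/x and P_2(x) = 2/x.
x = 0 is a singular point because the y'-coefficient 3 - 1/x has a pole at x = 0 and the y-coefficient 2/x has a pole at x = 0.
It is a regular singular point because x P_1(x) = p(x) = 3x - 1 and x^2 P_2(x) = q(x) = 2x are polynomials, hence analytic at x = 0.
p(0) = -1,  q(0) = 0.
Indicial equation: r(r-1) + p(0) r + q(0) = 0, i.e. r^2 + (p(0) - 1) r + q(0) = 0, i.e. r^2 - 2 r = 0.
Discriminant: (-2)^2 - 4(0) = 4, so r = (2 ± 2)/2.
Solving: r_1 = 2, r_2 = 0.

indicial: r^2 - 2 r = 0; roots r_1 = 2, r_2 = 0


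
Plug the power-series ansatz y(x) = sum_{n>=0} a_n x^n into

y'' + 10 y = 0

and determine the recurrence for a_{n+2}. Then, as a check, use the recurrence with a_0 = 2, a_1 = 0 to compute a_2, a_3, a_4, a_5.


Substitute y = sum_n a_n x^n into y'' + (const) y = 0.
y''(x) = sum_{n>=0} (n+2)(n+1) a_{n+2} x^n.
The ODE becomes sum_n [(n+2)(n+1) a_{n+2} + 10 a_n] x^n = 0.
Setting each coefficient to zero gives the recurrence:
  (n+2)(n+1) a_{n+2} + 10 a_n = 0,
  a_{n+2} = -10 / ((n+1)(n+2)) a_n.

Check with a_0 = 2, a_1 = 0 (apply the recurrence for n = 0, 1, 2, 3): a_0 = 2, a_1 = 0, a_2 = -10, a_3 = 0, a_4 = 25/3, a_5 = 0.

a_{n+2} = -10/((n+1)(n+2)) * a_n; check: a_0 = 2, a_1 = 0, a_2 = -10, a_3 = 0, a_4 = 25/3, a_5 = 0


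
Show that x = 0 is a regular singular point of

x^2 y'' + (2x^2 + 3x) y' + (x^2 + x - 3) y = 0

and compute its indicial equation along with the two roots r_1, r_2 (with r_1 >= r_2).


Divide by x^2 to reach normal form y'' + P_1(x) y' + P_2(x) y = 0 with P_1(x) = 2 + 3/x and P_2(x) = 1 + 1/x - 3/x^2.
x = 0 is a singular point because the y'-coefficient 2 + 3/x has a pole at x = 0 and the y-coefficient 1 + 1/x - 3/x^2 has a pole at x = 0.
It is a regular singular point because x P_1(x) = p(x) = 2x + 3 and x^2 P_2(x) = q(x) = x^2 + x - 3 are polynomials, hence analytic at x = 0.
p(0) = 3,  q(0) = -3.
Indicial equation: r(r-1) + p(0) r + q(0) = 0, i.e. r^2 + (p(0) - 1) r + q(0) = 0, i.e. r^2 + 2 r - 3 = 0.
Discriminant: (2)^2 - 4(-3) = 16, so r = (-2 ± 4)/2.
Solving: r_1 = 1, r_2 = -3.

indicial: r^2 + 2 r - 3 = 0; roots r_1 = 1, r_2 = -3


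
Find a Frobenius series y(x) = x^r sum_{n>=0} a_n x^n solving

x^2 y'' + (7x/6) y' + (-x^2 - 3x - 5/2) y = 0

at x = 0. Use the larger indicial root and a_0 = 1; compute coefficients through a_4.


Write in Frobenius form y'' + (p(x)/x) y' + (q(x)/x^2) y = 0:
  p(x) = 7/6,  q(x) = -x^2 - 3x - 5/2.
Indicial equation: r(r-1) + (7/6) r + (-5/2) = 0 -> roots r_1 = 3/2, r_2 = -5/3.
Take r = r_1 = 3/2. Let y(x) = x^r sum_{n>=0} a_n x^n with a_0 = 1.
Substitute y = x^r sum a_n x^n and match x^{r+n}. The recurrence is
  D(n) a_n - 3 a_{n-1} - 1 a_{n-2} = 0,  where D(n) = (r+n)(r+n-1) + (7/6)(r+n) + (-5/2).
  a_n = [3 a_{n-1} + 1 a_{n-2}] / D(n).
Since the indicial polynomial factors as (r - r_1)(r - r_2), D(n) = (r_1 + n - r_1)(r_1 + n - r_2) = n(n + 19/6).
Evaluating step by step (a_0 = 1):
  n = 1: D(1) = 1(1 + 19/6) = 25/6; numerator = 3(1) = 3; a_1 = (3)/(25/6) = 18/25
  n = 2: D(2) = 2(2 + 19/6) = 31/3; numerator = 3(18/25) + 1(1) = 79/25; a_2 = (79/25)/(31/3) = 237/775
  n = 3: D(3) = 3(3 + 19/6) = 37/2; numerator = 3(237/775) + 1(18/25) = 1269/775; a_3 = (1269/775)/(37/2) = 2538/28675
  n = 4: D(4) = 4(4 + 19/6) = 86/3; numerator = 3(2538/28675) + 1(237/775) = 16383/28675; a_4 = (16383/28675)/(86/3) = 1143/57350

r = 3/2; a_0 = 1; a_1 = 18/25; a_2 = 237/775; a_3 = 2538/28675; a_4 = 1143/57350


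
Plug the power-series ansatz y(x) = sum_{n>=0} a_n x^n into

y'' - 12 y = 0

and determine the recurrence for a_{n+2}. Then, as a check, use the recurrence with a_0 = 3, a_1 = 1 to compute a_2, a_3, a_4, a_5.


Substitute y = sum_n a_n x^n into y'' + (const) y = 0.
y''(x) = sum_{n>=0} (n+2)(n+1) a_{n+2} x^n.
The ODE becomes sum_n [(n+2)(n+1) a_{n+2} - 12 a_n] x^n = 0.
Setting each coefficient to zero gives the recurrence:
  (n+2)(n+1) a_{n+2} - 12 a_n = 0,
  a_{n+2} = 12 / ((n+1)(n+2)) a_n.

Check with a_0 = 3, a_1 = 1 (apply the recurrence for n = 0, 1, 2, 3): a_0 = 3, a_1 = 1, a_2 = 18, a_3 = 2, a_4 = 18, a_5 = 6/5.

a_{n+2} = 12/((n+1)(n+2)) * a_n; check: a_0 = 3, a_1 = 1, a_2 = 18, a_3 = 2, a_4 = 18, a_5 = 6/5


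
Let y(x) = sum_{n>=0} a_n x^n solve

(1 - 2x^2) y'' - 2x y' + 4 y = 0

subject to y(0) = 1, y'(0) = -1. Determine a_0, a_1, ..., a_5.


Ansatz: y(x) = sum_{n>=0} a_n x^n, so y'(x) = sum_{n>=1} n a_n x^(n-1) and y''(x) = sum_{n>=2} n(n-1) a_n x^(n-2).
Substitute into P(x) y'' + Q(x) y' + R(x) y = 0 with P(x) = 1 - 2x^2, Q(x) = -2x, R(x) = 4, and match powers of x.
Initial conditions: a_0 = 1, a_1 = -1.
Setting the coefficient of each power of x to zero and solving order by order (substituting the coefficients already found):
  x^0: 2 a_2 + 4 a_0 = 0  ->  2 a_2 = -4 a_0 = -4  ->  a_2 = -2
  x^1: 6 a_3 + 2 a_1 = 0  ->  6 a_3 = -2 a_1 = 2  ->  a_3 = 1/3
  x^2: 12 a_4 - 4 a_2 = 0  ->  12 a_4 = 4 a_2 = -8  ->  a_4 = -2/3
  x^3: 20 a_5 - 14 a_3 = 0  ->  20 a_5 = 14 a_3 = 14/3  ->  a_5 = 7/30
Truncated series: y(x) = 1 - x - 2 x^2 + (1/3) x^3 - (2/3) x^4 + (7/30) x^5 + O(x^6).

a_0 = 1; a_1 = -1; a_2 = -2; a_3 = 1/3; a_4 = -2/3; a_5 = 7/30


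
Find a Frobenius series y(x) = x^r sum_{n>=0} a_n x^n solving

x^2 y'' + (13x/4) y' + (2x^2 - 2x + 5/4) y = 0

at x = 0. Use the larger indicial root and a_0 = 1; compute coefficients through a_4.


Write in Frobenius form y'' + (p(x)/x) y' + (q(x)/x^2) y = 0:
  p(x) = 13/4,  q(x) = 2x^2 - 2x + 5/4.
Indicial equation: r(r-1) + (13/4) r + (5/4) = 0 -> roots r_1 = -1, r_2 = -5/4.
Take r = r_1 = -1. Let y(x) = x^r sum_{n>=0} a_n x^n with a_0 = 1.
Substitute y = x^r sum a_n x^n and match x^{r+n}. The recurrence is
  D(n) a_n - 2 a_{n-1} + 2 a_{n-2} = 0,  where D(n) = (r+n)(r+n-1) + (13/4)(r+n) + (5/4).
  a_n = [2 a_{n-1} - 2 a_{n-2}] / D(n).
Since the indicial polynomial factors as (r - r_1)(r - r_2), D(n) = (r_1 + n - r_1)(r_1 + n - r_2) = n(n + 1/4).
Evaluating step by step (a_0 = 1):
  n = 1: D(1) = 1(1 + 1/4) = 5/4; numerator = 2(1) = 2; a_1 = (2)/(5/4) = 8/5
  n = 2: D(2) = 2(2 + 1/4) = 9/2; numerator = 2(8/5) - 2(1) = 6/5; a_2 = (6/5)/(9/2) = 4/15
  n = 3: D(3) = 3(3 + 1/4) = 39/4; numerator = 2(4/15) - 2(8/5) = -8/3; a_3 = (-8/3)/(39/4) = -32/117
  n = 4: D(4) = 4(4 + 1/4) = 17; numerator = 2(-32/117) - 2(4/15) = -632/585; a_4 = (-632/585)/(17) = -632/9945

r = -1; a_0 = 1; a_1 = 8/5; a_2 = 4/15; a_3 = -32/117; a_4 = -632/9945


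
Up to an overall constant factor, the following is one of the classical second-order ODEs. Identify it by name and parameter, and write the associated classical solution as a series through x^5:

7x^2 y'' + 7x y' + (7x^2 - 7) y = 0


All three coefficients share the factor 7; dividing through by 7 gives  x^2 y'' + x y' + (x^2 - 1) y = 0.
This matches the Bessel equation x^2 y'' + x y' + (x^2 - nu^2) y = 0 with nu^2 = 1, so nu = 1; the solution bounded at x = 0 is J_1(x).
Frobenius at x = 0: indicial roots ±nu; for r = nu the recurrence k(k + 2nu) c_k = -c_{k-2} gives the standard series J_nu(x) = sum_{k>=0} (-1)^k / (k! (k+nu)!) (x/2)^(2k+nu). Evaluate the first 3 terms:
  k = 0: (-1)^0 / (0! * 1! * 2^1) x^1 = 1/(1*1*2) x^1 = (1/2) x^1
  k = 1: (-1)^1 / (1! * 2! * 2^3) x^3 = -1/(1*2*8) x^3 = (-1/16) x^3
  k = 2: (-1)^2 / (2! * 3! * 2^5) x^5 = 1/(2*6*32) x^5 = (1/384) x^5
Hence J_1(x) = x^5/384 - x^3/16 + x/2 + ....

J_1(x); series = x^5/384 - x^3/16 + x/2


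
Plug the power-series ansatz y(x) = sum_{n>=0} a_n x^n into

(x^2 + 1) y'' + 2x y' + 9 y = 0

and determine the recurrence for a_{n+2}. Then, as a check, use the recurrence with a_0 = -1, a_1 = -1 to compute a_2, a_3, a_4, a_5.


Substitute y = sum_n a_n x^n.
(1 + 1 x^2) y'' contributes (n+2)(n+1) a_{n+2} + n(n-1) a_n at x^n.
2 x y'(x) contributes 2 n a_n at x^n.
9 y(x) contributes 9 a_n at x^n.
Matching x^n: (n+2)(n+1) a_{n+2} + (n(n-1) + 2 n + 9) a_n = 0.
Thus a_{n+2} = (-n(n-1) - 2 n - 9) / ((n+1)(n+2)) * a_n.

Check with a_0 = -1, a_1 = -1 (apply the recurrence for n = 0, 1, 2, 3): a_0 = -1, a_1 = -1, a_2 = 9/2, a_3 = 11/6, a_4 = -45/8, a_5 = -77/40.

a_(n+2) = (-n(n-1) - 2 n - 9) / ((n+1)(n+2)) * a_n; check: a_0 = -1, a_1 = -1, a_2 = 9/2, a_3 = 11/6, a_4 = -45/8, a_5 = -77/40


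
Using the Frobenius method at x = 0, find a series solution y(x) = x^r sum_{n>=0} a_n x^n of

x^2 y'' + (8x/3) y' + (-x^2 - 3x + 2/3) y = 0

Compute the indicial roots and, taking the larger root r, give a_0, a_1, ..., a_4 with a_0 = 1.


Write in Frobenius form y'' + (p(x)/x) y' + (q(x)/x^2) y = 0:
  p(x) = 8/3,  q(x) = -x^2 - 3x + 2/3.
Indicial equation: r(r-1) + (8/3) r + (2/3) = 0 -> roots r_1 = -2/3, r_2 = -1.
Take r = r_1 = -2/3. Let y(x) = x^r sum_{n>=0} a_n x^n with a_0 = 1.
Substitute y = x^r sum a_n x^n and match x^{r+n}. The recurrence is
  D(n) a_n - 3 a_{n-1} - 1 a_{n-2} = 0,  where D(n) = (r+n)(r+n-1) + (8/3)(r+n) + (2/3).
  a_n = [3 a_{n-1} + 1 a_{n-2}] / D(n).
Since the indicial polynomial factors as (r - r_1)(r - r_2), D(n) = (r_1 + n - r_1)(r_1 + n - r_2) = n(n + 1/3).
Evaluating step by step (a_0 = 1):
  n = 1: D(1) = 1(1 + 1/3) = 4/3; numerator = 3(1) = 3; a_1 = (3)/(4/3) = 9/4
  n = 2: D(2) = 2(2 + 1/3) = 14/3; numerator = 3(9/4) + 1(1) = 31/4; a_2 = (31/4)/(14/3) = 93/56
  n = 3: D(3) = 3(3 + 1/3) = 10; numerator = 3(93/56) + 1(9/4) = 405/56; a_3 = (405/56)/(10) = 81/112
  n = 4: D(4) = 4(4 + 1/3) = 52/3; numerator = 3(81/112) + 1(93/56) = 429/112; a_4 = (429/112)/(52/3) = 99/448

r = -2/3; a_0 = 1; a_1 = 9/4; a_2 = 93/56; a_3 = 81/112; a_4 = 99/448


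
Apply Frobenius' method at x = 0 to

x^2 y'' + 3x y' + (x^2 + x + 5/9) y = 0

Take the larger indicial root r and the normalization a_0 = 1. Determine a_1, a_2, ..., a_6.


Write in Frobenius form y'' + (p(x)/x) y' + (q(x)/x^2) y = 0:
  p(x) = 3,  q(x) = x^2 + x + 5/9.
Indicial equation: r(r-1) + (3) r + (5/9) = 0 -> roots r_1 = -1/3, r_2 = -5/3.
Take r = r_1 = -1/3. Let y(x) = x^r sum_{n>=0} a_n x^n with a_0 = 1.
Substitute y = x^r sum a_n x^n and match x^{r+n}. The recurrence is
  D(n) a_n + 1 a_{n-1} + 1 a_{n-2} = 0,  where D(n) = (r+n)(r+n-1) + (3)(r+n) + (5/9).
  a_n = [-1 a_{n-1} - 1 a_{n-2}] / D(n).
Since the indicial polynomial factors as (r - r_1)(r - r_2), D(n) = (r_1 + n - r_1)(r_1 + n - r_2) = n(n + 4/3).
Evaluating step by step (a_0 = 1):
  n = 1: D(1) = 1(1 + 4/3) = 7/3; numerator = -1(1) = -1; a_1 = (-1)/(7/3) = -3/7
  n = 2: D(2) = 2(2 + 4/3) = 20/3; numerator = -1(-3/7) - 1(1) = -4/7; a_2 = (-4/7)/(20/3) = -3/35
  n = 3: D(3) = 3(3 + 4/3) = 13; numerator = -1(-3/35) - 1(-3/7) = 18/35; a_3 = (18/35)/(13) = 18/455
  n = 4: D(4) = 4(4 + 4/3) = 64/3; numerator = -1(18/455) - 1(-3/35) = 3/65; a_4 = (3/65)/(64/3) = 9/4160
  n = 5: D(5) = 5(5 + 4/3) = 95/3; numerator = -1(9/4160) - 1(18/455) = -243/5824; a_5 = (-243/5824)/(95/3) = -729/553280
  n = 6: D(6) = 6(6 + 4/3) = 44; numerator = -1(-729/553280) - 1(9/4160) = -9/10640; a_6 = (-9/10640)/(44) = -9/468160

r = -1/3; a_0 = 1; a_1 = -3/7; a_2 = -3/35; a_3 = 18/455; a_4 = 9/4160; a_5 = -729/553280; a_6 = -9/468160
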